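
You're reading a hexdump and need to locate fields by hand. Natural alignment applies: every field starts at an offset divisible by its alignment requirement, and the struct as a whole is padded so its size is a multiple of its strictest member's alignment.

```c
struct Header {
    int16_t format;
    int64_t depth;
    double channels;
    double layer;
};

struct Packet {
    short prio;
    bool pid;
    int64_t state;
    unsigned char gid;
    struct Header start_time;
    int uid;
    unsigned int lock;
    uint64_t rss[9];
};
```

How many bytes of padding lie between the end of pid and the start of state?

Header: 0..2  format  (2B, 2-aligned); 2..8  -- padding (6B); 8..16  depth  (8B, 8-aligned); 16..24  channels  (8B, 8-aligned); 24..32  layer  (8B, 8-aligned); sizeof = 32, alignof = 8
0..2  prio  (2B, 2-aligned)
2..3  pid  (1B, 1-aligned)
3..8  -- padding (5B)
8..16  state  (8B, 8-aligned)

5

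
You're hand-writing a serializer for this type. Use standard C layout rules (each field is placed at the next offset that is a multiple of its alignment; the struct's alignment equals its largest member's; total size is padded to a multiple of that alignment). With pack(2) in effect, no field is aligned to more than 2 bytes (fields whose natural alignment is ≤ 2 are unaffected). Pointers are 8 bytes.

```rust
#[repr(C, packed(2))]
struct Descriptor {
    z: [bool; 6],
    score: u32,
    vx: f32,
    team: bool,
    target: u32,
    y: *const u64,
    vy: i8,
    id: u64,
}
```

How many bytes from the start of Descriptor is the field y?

@0: z [6B, align 1] → 6
@6: score [4B, align 2] → 10
@10: vx [4B, align 2] → 14
@14: team [1B, align 1] → 15
+1 pad (align 2)
@16: target [4B, align 2] → 20
@20: y [8B, align 2] → 28

20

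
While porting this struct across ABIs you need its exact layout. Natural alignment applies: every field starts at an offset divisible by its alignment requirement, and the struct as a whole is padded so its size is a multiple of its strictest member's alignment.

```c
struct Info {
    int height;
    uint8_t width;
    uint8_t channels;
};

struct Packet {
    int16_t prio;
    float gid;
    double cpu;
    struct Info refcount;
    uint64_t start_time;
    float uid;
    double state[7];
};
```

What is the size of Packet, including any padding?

Info: height at 0 (size 4, align 4) → ends 4; width at 4 (size 1, align 1) → ends 5; channels at 5 (size 1, align 1) → ends 6; tail pad 2 to reach multiple of 4; total 8 bytes, alignment 4
prio at 0 (size 2, align 2) → ends 2
pad 2 to align 4 for gid
gid at 4 (size 4, align 4) → ends 8
cpu at 8 (size 8, align 8) → ends 16
refcount at 16 (size 8, align 4) → ends 24
start_time at 24 (size 8, align 8) → ends 32
uid at 32 (size 4, align 4) → ends 36
pad 4 to align 8 for state
state at 40 (size 56, align 8) → ends 96
total 96 bytes, alignment 8

96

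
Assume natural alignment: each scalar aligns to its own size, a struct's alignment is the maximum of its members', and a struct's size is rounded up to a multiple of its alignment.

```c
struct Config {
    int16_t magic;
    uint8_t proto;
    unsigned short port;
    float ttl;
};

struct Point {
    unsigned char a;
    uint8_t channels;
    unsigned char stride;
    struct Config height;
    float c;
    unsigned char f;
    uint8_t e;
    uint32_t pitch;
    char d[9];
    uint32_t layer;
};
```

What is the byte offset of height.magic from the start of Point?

4

Config: @0: magic [2B, align 2] → 2; @2: proto [1B, align 1] → 3; +1 pad (align 2); @4: port [2B, align 2] → 6; +2 pad (align 4); @8: ttl [4B, align 4] → 12; size 12, align 4
@0: a [1B, align 1] → 1
@1: channels [1B, align 1] → 2
@2: stride [1B, align 1] → 3
+1 pad (align 4)
@4: height [12B, align 4] → 16
within Config: magic at 0
4 + 0 = 4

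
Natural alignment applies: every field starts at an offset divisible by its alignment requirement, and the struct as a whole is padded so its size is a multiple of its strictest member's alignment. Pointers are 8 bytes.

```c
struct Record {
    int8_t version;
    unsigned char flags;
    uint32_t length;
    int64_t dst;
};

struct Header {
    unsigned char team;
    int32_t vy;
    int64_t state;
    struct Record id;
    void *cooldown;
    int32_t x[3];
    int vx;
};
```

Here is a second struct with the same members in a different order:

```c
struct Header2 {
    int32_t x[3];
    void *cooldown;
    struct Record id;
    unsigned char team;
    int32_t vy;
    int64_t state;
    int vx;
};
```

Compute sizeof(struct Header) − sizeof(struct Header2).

-8

Record: 0..1  version  (1B, 1-aligned); 1..2  flags  (1B, 1-aligned); 2..4  -- padding (2B); 4..8  length  (4B, 4-aligned); 8..16  dst  (8B, 8-aligned); sizeof = 16, alignof = 8
0..1  team  (1B, 1-aligned)
1..4  -- padding (3B)
4..8  vy  (4B, 4-aligned)
8..16  state  (8B, 8-aligned)
16..32  id  (16B, 8-aligned)
32..40  cooldown  (8B, 8-aligned)
40..52  x  (12B, 4-aligned)
52..56  vx  (4B, 4-aligned)
sizeof = 56, alignof = 8
— Header2 —
0..12  x  (12B, 4-aligned)
12..16  -- padding (4B)
16..24  cooldown  (8B, 8-aligned)
24..40  id  (16B, 8-aligned)
40..41  team  (1B, 1-aligned)
41..44  -- padding (3B)
44..48  vy  (4B, 4-aligned)
48..56  state  (8B, 8-aligned)
56..60  vx  (4B, 4-aligned)
60..64  -- tail padding (4B)
sizeof = 64, alignof = 8
56 − 64 = -8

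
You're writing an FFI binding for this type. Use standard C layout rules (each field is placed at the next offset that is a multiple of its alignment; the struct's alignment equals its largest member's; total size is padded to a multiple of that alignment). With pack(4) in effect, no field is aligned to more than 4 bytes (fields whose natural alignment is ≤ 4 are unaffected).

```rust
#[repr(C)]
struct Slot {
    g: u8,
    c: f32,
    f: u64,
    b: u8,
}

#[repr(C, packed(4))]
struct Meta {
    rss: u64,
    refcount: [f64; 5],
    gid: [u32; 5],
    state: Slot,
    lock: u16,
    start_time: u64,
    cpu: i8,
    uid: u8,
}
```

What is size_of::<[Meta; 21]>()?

2268

Slot: 0..1  g  (1B, 1-aligned); 1..4  -- padding (3B); 4..8  c  (4B, 4-aligned); 8..16  f  (8B, 8-aligned); 16..17  b  (1B, 1-aligned); 17..24  -- tail padding (7B); sizeof = 24, alignof = 8
0..8  rss  (8B, 4-aligned)
8..48  refcount  (40B, 4-aligned)
48..68  gid  (20B, 4-aligned)
68..92  state  (24B, 4-aligned)
92..94  lock  (2B, 2-aligned)
94..96  -- padding (2B)
96..104  start_time  (8B, 4-aligned)
104..105  cpu  (1B, 1-aligned)
105..106  uid  (1B, 1-aligned)
106..108  -- tail padding (2B)
sizeof = 108, alignof = 4
array of 21: 21 × 108 = 2268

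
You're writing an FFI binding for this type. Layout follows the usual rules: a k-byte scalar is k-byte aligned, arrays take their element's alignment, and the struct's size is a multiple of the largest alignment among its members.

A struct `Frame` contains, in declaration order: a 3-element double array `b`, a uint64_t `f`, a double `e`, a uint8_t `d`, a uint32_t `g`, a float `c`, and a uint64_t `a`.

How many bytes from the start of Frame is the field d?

@0: b [24B, align 8] → 24
@24: f [8B, align 8] → 32
@32: e [8B, align 8] → 40
@40: d [1B, align 1] → 41

40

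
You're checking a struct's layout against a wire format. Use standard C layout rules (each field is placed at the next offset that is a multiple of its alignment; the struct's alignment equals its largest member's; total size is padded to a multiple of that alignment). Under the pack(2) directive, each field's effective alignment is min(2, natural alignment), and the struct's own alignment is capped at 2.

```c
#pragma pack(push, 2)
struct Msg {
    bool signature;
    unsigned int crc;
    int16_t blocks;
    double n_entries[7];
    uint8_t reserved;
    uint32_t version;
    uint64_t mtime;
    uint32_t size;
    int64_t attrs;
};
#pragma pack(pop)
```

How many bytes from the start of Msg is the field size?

78

0..1  signature  (1B, 1-aligned)
1..2  -- padding (1B)
2..6  crc  (4B, 2-aligned)
6..8  blocks  (2B, 2-aligned)
8..64  n_entries  (56B, 2-aligned)
64..65  reserved  (1B, 1-aligned)
65..66  -- padding (1B)
66..70  version  (4B, 2-aligned)
70..78  mtime  (8B, 2-aligned)
78..82  size  (4B, 2-aligned)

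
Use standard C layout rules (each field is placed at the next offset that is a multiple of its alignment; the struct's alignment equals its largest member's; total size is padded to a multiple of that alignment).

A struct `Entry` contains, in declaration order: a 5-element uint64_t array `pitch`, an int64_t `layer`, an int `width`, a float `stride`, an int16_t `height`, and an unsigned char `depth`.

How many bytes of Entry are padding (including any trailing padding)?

5

0..40  pitch  (40B, 8-aligned)
40..48  layer  (8B, 8-aligned)
48..52  width  (4B, 4-aligned)
52..56  stride  (4B, 4-aligned)
56..58  height  (2B, 2-aligned)
58..59  depth  (1B, 1-aligned)
59..64  -- tail padding (5B)
sizeof = 64, alignof = 8
data bytes 59, size 64 → padding 5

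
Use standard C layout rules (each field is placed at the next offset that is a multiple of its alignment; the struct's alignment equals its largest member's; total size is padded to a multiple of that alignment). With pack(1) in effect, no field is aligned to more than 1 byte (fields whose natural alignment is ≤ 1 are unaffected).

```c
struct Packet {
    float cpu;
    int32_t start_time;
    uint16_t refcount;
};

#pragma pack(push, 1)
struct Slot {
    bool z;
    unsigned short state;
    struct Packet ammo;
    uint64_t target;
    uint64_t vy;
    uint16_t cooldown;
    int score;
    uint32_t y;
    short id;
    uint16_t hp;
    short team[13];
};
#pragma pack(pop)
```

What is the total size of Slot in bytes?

Packet: 0..4  cpu  (4B, 4-aligned); 4..8  start_time  (4B, 4-aligned); 8..10  refcount  (2B, 2-aligned); 10..12  -- tail padding (2B); sizeof = 12, alignof = 4
0..1  z  (1B, 1-aligned)
1..3  state  (2B, 1-aligned)
3..15  ammo  (12B, 1-aligned)
15..23  target  (8B, 1-aligned)
23..31  vy  (8B, 1-aligned)
31..33  cooldown  (2B, 1-aligned)
33..37  score  (4B, 1-aligned)
37..41  y  (4B, 1-aligned)
41..43  id  (2B, 1-aligned)
43..45  hp  (2B, 1-aligned)
45..71  team  (26B, 1-aligned)
sizeof = 71, alignof = 1

71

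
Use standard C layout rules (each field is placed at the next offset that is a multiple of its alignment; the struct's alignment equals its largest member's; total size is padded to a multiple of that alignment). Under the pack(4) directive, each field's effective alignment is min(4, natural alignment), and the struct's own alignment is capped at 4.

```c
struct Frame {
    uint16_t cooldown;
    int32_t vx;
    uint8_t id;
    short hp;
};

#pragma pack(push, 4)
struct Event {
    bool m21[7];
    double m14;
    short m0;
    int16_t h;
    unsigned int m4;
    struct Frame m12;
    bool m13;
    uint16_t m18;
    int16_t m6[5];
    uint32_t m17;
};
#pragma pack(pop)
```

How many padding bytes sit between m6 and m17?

Frame: cooldown at 0 (size 2, align 2) → ends 2; pad 2 to align 4 for vx; vx at 4 (size 4, align 4) → ends 8; id at 8 (size 1, align 1) → ends 9; pad 1 to align 2 for hp; hp at 10 (size 2, align 2) → ends 12; total 12 bytes, alignment 4
m21 at 0 (size 7, align 1) → ends 7
pad 1 to align 4 for m14
m14 at 8 (size 8, align 4) → ends 16
m0 at 16 (size 2, align 2) → ends 18
h at 18 (size 2, align 2) → ends 20
m4 at 20 (size 4, align 4) → ends 24
m12 at 24 (size 12, align 4) → ends 36
m13 at 36 (size 1, align 1) → ends 37
pad 1 to align 2 for m18
m18 at 38 (size 2, align 2) → ends 40
m6 at 40 (size 10, align 2) → ends 50
pad 2 to align 4 for m17
m17 at 52 (size 4, align 4) → ends 56

2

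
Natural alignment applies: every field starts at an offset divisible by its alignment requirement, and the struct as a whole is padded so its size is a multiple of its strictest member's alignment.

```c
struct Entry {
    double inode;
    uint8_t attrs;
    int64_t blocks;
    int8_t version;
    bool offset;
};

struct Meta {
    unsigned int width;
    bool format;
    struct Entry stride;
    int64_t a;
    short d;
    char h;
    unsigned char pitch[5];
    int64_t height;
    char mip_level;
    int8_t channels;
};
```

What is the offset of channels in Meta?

65

Entry: @0: inode [8B, align 8] → 8; @8: attrs [1B, align 1] → 9; +7 pad (align 8); @16: blocks [8B, align 8] → 24; @24: version [1B, align 1] → 25; @25: offset [1B, align 1] → 26; +6 tail pad (align 8); size 32, align 8
@0: width [4B, align 4] → 4
@4: format [1B, align 1] → 5
+3 pad (align 8)
@8: stride [32B, align 8] → 40
@40: a [8B, align 8] → 48
@48: d [2B, align 2] → 50
@50: h [1B, align 1] → 51
@51: pitch [5B, align 1] → 56
@56: height [8B, align 8] → 64
@64: mip_level [1B, align 1] → 65
@65: channels [1B, align 1] → 66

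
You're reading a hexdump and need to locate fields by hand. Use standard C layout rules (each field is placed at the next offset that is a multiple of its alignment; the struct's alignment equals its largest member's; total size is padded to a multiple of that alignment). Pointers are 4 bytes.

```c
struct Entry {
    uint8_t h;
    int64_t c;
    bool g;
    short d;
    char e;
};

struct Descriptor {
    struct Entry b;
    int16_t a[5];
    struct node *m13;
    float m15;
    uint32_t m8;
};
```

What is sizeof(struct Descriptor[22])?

1056

Entry: h at 0 (size 1, align 1) → ends 1; pad 7 to align 8 for c; c at 8 (size 8, align 8) → ends 16; g at 16 (size 1, align 1) → ends 17; pad 1 to align 2 for d; d at 18 (size 2, align 2) → ends 20; e at 20 (size 1, align 1) → ends 21; tail pad 3 to reach multiple of 8; total 24 bytes, alignment 8
b at 0 (size 24, align 8) → ends 24
a at 24 (size 10, align 2) → ends 34
pad 2 to align 4 for m13
m13 at 36 (size 4, align 4) → ends 40
m15 at 40 (size 4, align 4) → ends 44
m8 at 44 (size 4, align 4) → ends 48
total 48 bytes, alignment 8
array of 22: 22 × 48 = 1056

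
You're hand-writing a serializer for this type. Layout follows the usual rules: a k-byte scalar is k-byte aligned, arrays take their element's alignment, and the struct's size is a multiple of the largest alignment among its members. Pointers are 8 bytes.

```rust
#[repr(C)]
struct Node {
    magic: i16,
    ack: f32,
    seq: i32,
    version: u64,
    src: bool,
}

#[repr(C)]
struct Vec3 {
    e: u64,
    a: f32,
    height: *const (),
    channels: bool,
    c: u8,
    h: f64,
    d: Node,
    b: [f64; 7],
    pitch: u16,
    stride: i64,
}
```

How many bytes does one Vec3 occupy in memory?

144 bytes

Node: @0: magic [2B, align 2] → 2; +2 pad (align 4); @4: ack [4B, align 4] → 8; @8: seq [4B, align 4] → 12; +4 pad (align 8); @16: version [8B, align 8] → 24; @24: src [1B, align 1] → 25; +7 tail pad (align 8); size 32, align 8
@0: e [8B, align 8] → 8
@8: a [4B, align 4] → 12
+4 pad (align 8)
@16: height [8B, align 8] → 24
@24: channels [1B, align 1] → 25
@25: c [1B, align 1] → 26
+6 pad (align 8)
@32: h [8B, align 8] → 40
@40: d [32B, align 8] → 72
@72: b [56B, align 8] → 128
@128: pitch [2B, align 2] → 130
+6 pad (align 8)
@136: stride [8B, align 8] → 144
size 144, align 8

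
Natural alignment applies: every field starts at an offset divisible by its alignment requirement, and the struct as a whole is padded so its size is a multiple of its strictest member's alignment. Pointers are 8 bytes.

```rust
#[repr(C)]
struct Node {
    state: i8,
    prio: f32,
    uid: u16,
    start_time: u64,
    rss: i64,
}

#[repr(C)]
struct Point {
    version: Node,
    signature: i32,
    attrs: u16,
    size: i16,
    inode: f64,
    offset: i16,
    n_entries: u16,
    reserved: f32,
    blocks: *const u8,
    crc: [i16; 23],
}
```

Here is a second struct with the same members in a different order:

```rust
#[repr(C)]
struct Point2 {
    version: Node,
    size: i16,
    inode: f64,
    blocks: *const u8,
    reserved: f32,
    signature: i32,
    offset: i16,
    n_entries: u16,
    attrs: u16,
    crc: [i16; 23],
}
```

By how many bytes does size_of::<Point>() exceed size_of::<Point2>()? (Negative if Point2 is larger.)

Node: state at 0 (size 1, align 1) → ends 1; pad 3 to align 4 for prio; prio at 4 (size 4, align 4) → ends 8; uid at 8 (size 2, align 2) → ends 10; pad 6 to align 8 for start_time; start_time at 16 (size 8, align 8) → ends 24; rss at 24 (size 8, align 8) → ends 32; total 32 bytes, alignment 8
version at 0 (size 32, align 8) → ends 32
signature at 32 (size 4, align 4) → ends 36
attrs at 36 (size 2, align 2) → ends 38
size at 38 (size 2, align 2) → ends 40
inode at 40 (size 8, align 8) → ends 48
offset at 48 (size 2, align 2) → ends 50
n_entries at 50 (size 2, align 2) → ends 52
reserved at 52 (size 4, align 4) → ends 56
blocks at 56 (size 8, align 8) → ends 64
crc at 64 (size 46, align 2) → ends 110
tail pad 2 to reach multiple of 8
total 112 bytes, alignment 8
— Point2 —
version at 0 (size 32, align 8) → ends 32
size at 32 (size 2, align 2) → ends 34
pad 6 to align 8 for inode
inode at 40 (size 8, align 8) → ends 48
blocks at 48 (size 8, align 8) → ends 56
reserved at 56 (size 4, align 4) → ends 60
signature at 60 (size 4, align 4) → ends 64
offset at 64 (size 2, align 2) → ends 66
n_entries at 66 (size 2, align 2) → ends 68
attrs at 68 (size 2, align 2) → ends 70
crc at 70 (size 46, align 2) → ends 116
tail pad 4 to reach multiple of 8
total 120 bytes, alignment 8
112 − 120 = -8

-8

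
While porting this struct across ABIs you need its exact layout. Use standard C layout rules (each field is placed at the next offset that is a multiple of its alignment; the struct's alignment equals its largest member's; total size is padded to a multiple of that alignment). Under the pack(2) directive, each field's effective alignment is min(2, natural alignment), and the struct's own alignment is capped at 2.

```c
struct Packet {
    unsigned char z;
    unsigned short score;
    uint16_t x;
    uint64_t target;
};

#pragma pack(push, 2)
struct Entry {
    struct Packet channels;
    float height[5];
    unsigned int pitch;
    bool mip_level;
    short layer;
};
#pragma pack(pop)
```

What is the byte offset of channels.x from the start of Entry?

4

Packet: 0..1  z  (1B, 1-aligned); 1..2  -- padding (1B); 2..4  score  (2B, 2-aligned); 4..6  x  (2B, 2-aligned); 6..8  -- padding (2B); 8..16  target  (8B, 8-aligned); sizeof = 16, alignof = 8
0..16  channels  (16B, 2-aligned)
within Packet: x at 4
0 + 4 = 4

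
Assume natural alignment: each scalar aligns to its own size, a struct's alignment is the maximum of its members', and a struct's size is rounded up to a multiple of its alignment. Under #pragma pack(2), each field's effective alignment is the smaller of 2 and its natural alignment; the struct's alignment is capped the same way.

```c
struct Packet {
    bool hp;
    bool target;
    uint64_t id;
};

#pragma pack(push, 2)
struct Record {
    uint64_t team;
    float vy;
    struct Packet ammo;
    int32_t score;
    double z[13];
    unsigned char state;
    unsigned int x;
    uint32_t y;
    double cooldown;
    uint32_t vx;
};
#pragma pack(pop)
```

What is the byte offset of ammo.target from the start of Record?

13

Packet: hp at 0 (size 1, align 1) → ends 1; target at 1 (size 1, align 1) → ends 2; pad 6 to align 8 for id; id at 8 (size 8, align 8) → ends 16; total 16 bytes, alignment 8
team at 0 (size 8, align 2) → ends 8
vy at 8 (size 4, align 2) → ends 12
ammo at 12 (size 16, align 2) → ends 28
within Packet: target at 1
12 + 1 = 13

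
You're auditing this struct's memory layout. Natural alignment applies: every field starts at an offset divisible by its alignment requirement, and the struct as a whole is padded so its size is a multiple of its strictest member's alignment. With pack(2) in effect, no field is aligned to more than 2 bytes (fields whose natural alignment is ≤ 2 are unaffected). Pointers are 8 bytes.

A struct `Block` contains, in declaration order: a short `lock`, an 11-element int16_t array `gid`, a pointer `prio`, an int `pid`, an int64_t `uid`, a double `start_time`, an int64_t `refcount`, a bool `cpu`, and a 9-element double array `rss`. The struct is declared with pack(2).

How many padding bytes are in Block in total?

lock at 0 (size 2, align 2) → ends 2
gid at 2 (size 22, align 2) → ends 24
prio at 24 (size 8, align 2) → ends 32
pid at 32 (size 4, align 2) → ends 36
uid at 36 (size 8, align 2) → ends 44
start_time at 44 (size 8, align 2) → ends 52
refcount at 52 (size 8, align 2) → ends 60
cpu at 60 (size 1, align 1) → ends 61
pad 1 to align 2 for rss
rss at 62 (size 72, align 2) → ends 134
total 134 bytes, alignment 2
data bytes 133, size 134 → padding 1

1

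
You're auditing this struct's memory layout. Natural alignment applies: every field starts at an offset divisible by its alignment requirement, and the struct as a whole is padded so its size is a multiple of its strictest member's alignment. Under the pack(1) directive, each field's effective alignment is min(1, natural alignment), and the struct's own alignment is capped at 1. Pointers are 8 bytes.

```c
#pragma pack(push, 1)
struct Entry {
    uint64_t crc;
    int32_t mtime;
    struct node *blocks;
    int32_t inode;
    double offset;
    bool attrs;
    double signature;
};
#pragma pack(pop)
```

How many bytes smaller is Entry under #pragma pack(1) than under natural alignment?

natural layout:
  0..8  crc  (8B, 8-aligned)
  8..12  mtime  (4B, 4-aligned)
  12..16  -- padding (4B)
  16..24  blocks  (8B, 8-aligned)
  24..28  inode  (4B, 4-aligned)
  28..32  -- padding (4B)
  32..40  offset  (8B, 8-aligned)
  40..41  attrs  (1B, 1-aligned)
  41..48  -- padding (7B)
  48..56  signature  (8B, 8-aligned)
  sizeof = 56, alignof = 8
packed(1) layout:
  0..8  crc  (8B, 1-aligned)
  8..12  mtime  (4B, 1-aligned)
  12..20  blocks  (8B, 1-aligned)
  20..24  inode  (4B, 1-aligned)
  24..32  offset  (8B, 1-aligned)
  32..33  attrs  (1B, 1-aligned)
  33..41  signature  (8B, 1-aligned)
  sizeof = 41, alignof = 1
56 − 41 = 15

15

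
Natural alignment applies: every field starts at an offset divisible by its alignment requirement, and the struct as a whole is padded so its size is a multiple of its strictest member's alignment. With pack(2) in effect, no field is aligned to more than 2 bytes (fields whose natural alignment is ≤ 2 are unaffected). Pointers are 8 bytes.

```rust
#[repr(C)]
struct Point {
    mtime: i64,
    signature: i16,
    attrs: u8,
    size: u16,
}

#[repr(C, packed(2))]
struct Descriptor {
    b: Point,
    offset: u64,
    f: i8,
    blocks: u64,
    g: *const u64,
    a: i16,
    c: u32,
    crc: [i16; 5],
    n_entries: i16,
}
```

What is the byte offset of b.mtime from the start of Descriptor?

Point: @0: mtime [8B, align 8] → 8; @8: signature [2B, align 2] → 10; @10: attrs [1B, align 1] → 11; +1 pad (align 2); @12: size [2B, align 2] → 14; +2 tail pad (align 8); size 16, align 8
@0: b [16B, align 2] → 16
within Point: mtime at 0
0 + 0 = 0

0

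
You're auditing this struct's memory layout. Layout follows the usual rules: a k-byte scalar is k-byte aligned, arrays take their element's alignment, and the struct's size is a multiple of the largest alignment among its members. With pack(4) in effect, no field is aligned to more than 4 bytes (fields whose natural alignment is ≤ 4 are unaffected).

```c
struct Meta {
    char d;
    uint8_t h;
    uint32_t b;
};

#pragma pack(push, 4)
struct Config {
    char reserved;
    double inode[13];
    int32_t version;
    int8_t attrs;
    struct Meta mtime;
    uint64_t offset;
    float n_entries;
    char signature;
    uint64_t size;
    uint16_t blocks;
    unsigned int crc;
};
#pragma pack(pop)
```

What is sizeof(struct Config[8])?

Meta: 0..1  d  (1B, 1-aligned); 1..2  h  (1B, 1-aligned); 2..4  -- padding (2B); 4..8  b  (4B, 4-aligned); sizeof = 8, alignof = 4
0..1  reserved  (1B, 1-aligned)
1..4  -- padding (3B)
4..108  inode  (104B, 4-aligned)
108..112  version  (4B, 4-aligned)
112..113  attrs  (1B, 1-aligned)
113..116  -- padding (3B)
116..124  mtime  (8B, 4-aligned)
124..132  offset  (8B, 4-aligned)
132..136  n_entries  (4B, 4-aligned)
136..137  signature  (1B, 1-aligned)
137..140  -- padding (3B)
140..148  size  (8B, 4-aligned)
148..150  blocks  (2B, 2-aligned)
150..152  -- padding (2B)
152..156  crc  (4B, 4-aligned)
sizeof = 156, alignof = 4
array of 8: 8 × 156 = 1248

1248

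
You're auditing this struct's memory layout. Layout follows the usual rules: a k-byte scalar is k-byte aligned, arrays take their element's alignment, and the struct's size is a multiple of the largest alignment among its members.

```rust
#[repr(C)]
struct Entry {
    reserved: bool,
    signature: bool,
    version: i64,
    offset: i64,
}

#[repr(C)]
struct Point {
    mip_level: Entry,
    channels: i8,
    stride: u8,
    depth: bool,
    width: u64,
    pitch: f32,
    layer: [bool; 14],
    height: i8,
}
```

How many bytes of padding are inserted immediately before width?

Entry: @0: reserved [1B, align 1] → 1; @1: signature [1B, align 1] → 2; +6 pad (align 8); @8: version [8B, align 8] → 16; @16: offset [8B, align 8] → 24; size 24, align 8
@0: mip_level [24B, align 8] → 24
@24: channels [1B, align 1] → 25
@25: stride [1B, align 1] → 26
@26: depth [1B, align 1] → 27
+5 pad (align 8)
@32: width [8B, align 8] → 40

5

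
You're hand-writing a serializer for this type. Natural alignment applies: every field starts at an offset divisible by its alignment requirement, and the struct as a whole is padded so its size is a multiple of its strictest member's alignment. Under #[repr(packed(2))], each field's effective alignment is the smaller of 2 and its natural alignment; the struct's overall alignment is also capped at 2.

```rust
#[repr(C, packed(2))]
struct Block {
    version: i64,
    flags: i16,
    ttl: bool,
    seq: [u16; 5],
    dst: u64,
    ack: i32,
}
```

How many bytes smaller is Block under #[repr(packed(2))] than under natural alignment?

6

natural layout:
  0..8  version  (8B, 8-aligned)
  8..10  flags  (2B, 2-aligned)
  10..11  ttl  (1B, 1-aligned)
  11..12  -- padding (1B)
  12..22  seq  (10B, 2-aligned)
  22..24  -- padding (2B)
  24..32  dst  (8B, 8-aligned)
  32..36  ack  (4B, 4-aligned)
  36..40  -- tail padding (4B)
  sizeof = 40, alignof = 8
packed(2) layout:
  0..8  version  (8B, 2-aligned)
  8..10  flags  (2B, 2-aligned)
  10..11  ttl  (1B, 1-aligned)
  11..12  -- padding (1B)
  12..22  seq  (10B, 2-aligned)
  22..30  dst  (8B, 2-aligned)
  30..34  ack  (4B, 2-aligned)
  sizeof = 34, alignof = 2
40 − 34 = 6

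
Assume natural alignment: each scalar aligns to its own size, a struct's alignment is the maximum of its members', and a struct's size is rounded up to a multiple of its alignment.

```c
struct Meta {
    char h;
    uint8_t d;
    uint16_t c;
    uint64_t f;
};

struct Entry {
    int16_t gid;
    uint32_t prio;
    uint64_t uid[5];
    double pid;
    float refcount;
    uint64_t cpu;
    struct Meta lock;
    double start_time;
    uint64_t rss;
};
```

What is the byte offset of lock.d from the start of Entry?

73

Meta: @0: h [1B, align 1] → 1; @1: d [1B, align 1] → 2; @2: c [2B, align 2] → 4; +4 pad (align 8); @8: f [8B, align 8] → 16; size 16, align 8
@0: gid [2B, align 2] → 2
+2 pad (align 4)
@4: prio [4B, align 4] → 8
@8: uid [40B, align 8] → 48
@48: pid [8B, align 8] → 56
@56: refcount [4B, align 4] → 60
+4 pad (align 8)
@64: cpu [8B, align 8] → 72
@72: lock [16B, align 8] → 88
within Meta: d at 1
72 + 1 = 73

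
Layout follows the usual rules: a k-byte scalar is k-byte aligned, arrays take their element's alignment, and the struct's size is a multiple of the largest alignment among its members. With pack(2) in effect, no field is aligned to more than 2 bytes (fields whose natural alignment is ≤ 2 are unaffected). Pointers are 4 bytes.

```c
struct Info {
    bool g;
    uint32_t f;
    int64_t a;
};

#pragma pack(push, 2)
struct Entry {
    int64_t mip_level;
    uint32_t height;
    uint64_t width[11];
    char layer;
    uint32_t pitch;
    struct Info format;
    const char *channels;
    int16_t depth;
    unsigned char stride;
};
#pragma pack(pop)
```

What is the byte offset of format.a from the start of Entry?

114

Info: 0..1  g  (1B, 1-aligned); 1..4  -- padding (3B); 4..8  f  (4B, 4-aligned); 8..16  a  (8B, 8-aligned); sizeof = 16, alignof = 8
0..8  mip_level  (8B, 2-aligned)
8..12  height  (4B, 2-aligned)
12..100  width  (88B, 2-aligned)
100..101  layer  (1B, 1-aligned)
101..102  -- padding (1B)
102..106  pitch  (4B, 2-aligned)
106..122  format  (16B, 2-aligned)
within Info: a at 8
106 + 8 = 114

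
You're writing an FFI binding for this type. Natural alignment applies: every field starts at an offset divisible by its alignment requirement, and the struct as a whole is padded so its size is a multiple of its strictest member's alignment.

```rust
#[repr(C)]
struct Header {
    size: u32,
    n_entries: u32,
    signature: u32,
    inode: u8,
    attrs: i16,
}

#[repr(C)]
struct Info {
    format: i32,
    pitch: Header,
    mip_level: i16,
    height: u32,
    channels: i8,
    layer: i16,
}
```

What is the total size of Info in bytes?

32 bytes

Header: 0..4  size  (4B, 4-aligned); 4..8  n_entries  (4B, 4-aligned); 8..12  signature  (4B, 4-aligned); 12..13  inode  (1B, 1-aligned); 13..14  -- padding (1B); 14..16  attrs  (2B, 2-aligned); sizeof = 16, alignof = 4
0..4  format  (4B, 4-aligned)
4..20  pitch  (16B, 4-aligned)
20..22  mip_level  (2B, 2-aligned)
22..24  -- padding (2B)
24..28  height  (4B, 4-aligned)
28..29  channels  (1B, 1-aligned)
29..30  -- padding (1B)
30..32  layer  (2B, 2-aligned)
sizeof = 32, alignof = 4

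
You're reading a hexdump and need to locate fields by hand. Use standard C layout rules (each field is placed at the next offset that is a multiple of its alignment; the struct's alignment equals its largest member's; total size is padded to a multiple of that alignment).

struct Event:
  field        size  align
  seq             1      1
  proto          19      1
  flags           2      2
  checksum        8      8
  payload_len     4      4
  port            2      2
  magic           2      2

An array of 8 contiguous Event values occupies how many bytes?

320

@0: seq [1B, align 1] → 1
@1: proto [19B, align 1] → 20
@20: flags [2B, align 2] → 22
+2 pad (align 8)
@24: checksum [8B, align 8] → 32
@32: payload_len [4B, align 4] → 36
@36: port [2B, align 2] → 38
@38: magic [2B, align 2] → 40
size 40, align 8
array of 8: 8 × 40 = 320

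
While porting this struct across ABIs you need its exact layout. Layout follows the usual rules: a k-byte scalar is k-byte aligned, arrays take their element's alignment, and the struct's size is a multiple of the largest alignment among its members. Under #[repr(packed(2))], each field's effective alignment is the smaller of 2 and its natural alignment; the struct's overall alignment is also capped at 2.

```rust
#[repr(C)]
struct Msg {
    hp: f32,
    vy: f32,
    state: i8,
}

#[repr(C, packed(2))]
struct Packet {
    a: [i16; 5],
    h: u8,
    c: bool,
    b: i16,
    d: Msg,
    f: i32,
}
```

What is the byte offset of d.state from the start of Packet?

Msg: hp at 0 (size 4, align 4) → ends 4; vy at 4 (size 4, align 4) → ends 8; state at 8 (size 1, align 1) → ends 9; tail pad 3 to reach multiple of 4; total 12 bytes, alignment 4
a at 0 (size 10, align 2) → ends 10
h at 10 (size 1, align 1) → ends 11
c at 11 (size 1, align 1) → ends 12
b at 12 (size 2, align 2) → ends 14
d at 14 (size 12, align 2) → ends 26
within Msg: state at 8
14 + 8 = 22

22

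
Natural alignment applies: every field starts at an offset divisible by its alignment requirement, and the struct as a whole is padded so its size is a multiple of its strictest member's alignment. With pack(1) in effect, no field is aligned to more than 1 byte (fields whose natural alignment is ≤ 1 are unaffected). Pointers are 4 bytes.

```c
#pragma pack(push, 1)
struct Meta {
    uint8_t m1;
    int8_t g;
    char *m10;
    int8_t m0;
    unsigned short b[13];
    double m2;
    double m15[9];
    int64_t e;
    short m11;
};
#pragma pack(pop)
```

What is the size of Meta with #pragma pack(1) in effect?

0..1  m1  (1B, 1-aligned)
1..2  g  (1B, 1-aligned)
2..6  m10  (4B, 1-aligned)
6..7  m0  (1B, 1-aligned)
7..33  b  (26B, 1-aligned)
33..41  m2  (8B, 1-aligned)
41..113  m15  (72B, 1-aligned)
113..121  e  (8B, 1-aligned)
121..123  m11  (2B, 1-aligned)
sizeof = 123, alignof = 1

123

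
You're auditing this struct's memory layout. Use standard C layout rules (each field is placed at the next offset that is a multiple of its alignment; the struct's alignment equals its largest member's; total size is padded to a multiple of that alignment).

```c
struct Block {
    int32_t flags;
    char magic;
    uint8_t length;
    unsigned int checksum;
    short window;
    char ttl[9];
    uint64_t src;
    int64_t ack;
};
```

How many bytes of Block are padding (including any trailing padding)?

3

flags at 0 (size 4, align 4) → ends 4
magic at 4 (size 1, align 1) → ends 5
length at 5 (size 1, align 1) → ends 6
pad 2 to align 4 for checksum
checksum at 8 (size 4, align 4) → ends 12
window at 12 (size 2, align 2) → ends 14
ttl at 14 (size 9, align 1) → ends 23
pad 1 to align 8 for src
src at 24 (size 8, align 8) → ends 32
ack at 32 (size 8, align 8) → ends 40
total 40 bytes, alignment 8
data bytes 37, size 40 → padding 3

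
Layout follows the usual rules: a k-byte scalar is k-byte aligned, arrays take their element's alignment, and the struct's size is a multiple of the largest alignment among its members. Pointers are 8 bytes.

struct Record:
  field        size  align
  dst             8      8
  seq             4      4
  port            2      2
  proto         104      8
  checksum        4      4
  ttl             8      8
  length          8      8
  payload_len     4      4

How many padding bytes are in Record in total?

dst at 0 (size 8, align 8) → ends 8
seq at 8 (size 4, align 4) → ends 12
port at 12 (size 2, align 2) → ends 14
pad 2 to align 8 for proto
proto at 16 (size 104, align 8) → ends 120
checksum at 120 (size 4, align 4) → ends 124
pad 4 to align 8 for ttl
ttl at 128 (size 8, align 8) → ends 136
length at 136 (size 8, align 8) → ends 144
payload_len at 144 (size 4, align 4) → ends 148
tail pad 4 to reach multiple of 8
total 152 bytes, alignment 8
data bytes 142, size 152 → padding 10

10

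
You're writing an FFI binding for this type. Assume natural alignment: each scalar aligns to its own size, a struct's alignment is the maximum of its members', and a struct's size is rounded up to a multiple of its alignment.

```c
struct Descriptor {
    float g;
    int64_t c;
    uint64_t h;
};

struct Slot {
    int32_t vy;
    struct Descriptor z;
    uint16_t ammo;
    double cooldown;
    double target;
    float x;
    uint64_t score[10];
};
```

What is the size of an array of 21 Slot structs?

3024

Descriptor: @0: g [4B, align 4] → 4; +4 pad (align 8); @8: c [8B, align 8] → 16; @16: h [8B, align 8] → 24; size 24, align 8
@0: vy [4B, align 4] → 4
+4 pad (align 8)
@8: z [24B, align 8] → 32
@32: ammo [2B, align 2] → 34
+6 pad (align 8)
@40: cooldown [8B, align 8] → 48
@48: target [8B, align 8] → 56
@56: x [4B, align 4] → 60
+4 pad (align 8)
@64: score [80B, align 8] → 144
size 144, align 8
array of 21: 21 × 144 = 3024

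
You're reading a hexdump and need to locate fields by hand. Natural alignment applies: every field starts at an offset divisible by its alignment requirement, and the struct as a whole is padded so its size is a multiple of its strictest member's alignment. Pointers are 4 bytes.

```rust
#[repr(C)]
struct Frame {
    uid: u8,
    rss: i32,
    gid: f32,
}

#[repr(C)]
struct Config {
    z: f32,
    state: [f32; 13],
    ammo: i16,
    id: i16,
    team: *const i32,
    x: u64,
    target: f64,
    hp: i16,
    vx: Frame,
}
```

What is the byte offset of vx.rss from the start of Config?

Frame: uid at 0 (size 1, align 1) → ends 1; pad 3 to align 4 for rss; rss at 4 (size 4, align 4) → ends 8; gid at 8 (size 4, align 4) → ends 12; total 12 bytes, alignment 4
z at 0 (size 4, align 4) → ends 4
state at 4 (size 52, align 4) → ends 56
ammo at 56 (size 2, align 2) → ends 58
id at 58 (size 2, align 2) → ends 60
team at 60 (size 4, align 4) → ends 64
x at 64 (size 8, align 8) → ends 72
target at 72 (size 8, align 8) → ends 80
hp at 80 (size 2, align 2) → ends 82
pad 2 to align 4 for vx
vx at 84 (size 12, align 4) → ends 96
within Frame: rss at 4
84 + 4 = 88

88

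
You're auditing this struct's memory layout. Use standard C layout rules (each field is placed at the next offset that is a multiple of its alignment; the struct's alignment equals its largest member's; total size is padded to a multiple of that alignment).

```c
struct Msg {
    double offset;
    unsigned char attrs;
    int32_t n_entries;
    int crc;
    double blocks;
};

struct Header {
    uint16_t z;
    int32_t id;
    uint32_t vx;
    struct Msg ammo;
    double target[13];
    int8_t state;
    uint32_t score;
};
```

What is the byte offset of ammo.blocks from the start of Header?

Msg: 0..8  offset  (8B, 8-aligned); 8..9  attrs  (1B, 1-aligned); 9..12  -- padding (3B); 12..16  n_entries  (4B, 4-aligned); 16..20  crc  (4B, 4-aligned); 20..24  -- padding (4B); 24..32  blocks  (8B, 8-aligned); sizeof = 32, alignof = 8
0..2  z  (2B, 2-aligned)
2..4  -- padding (2B)
4..8  id  (4B, 4-aligned)
8..12  vx  (4B, 4-aligned)
12..16  -- padding (4B)
16..48  ammo  (32B, 8-aligned)
within Msg: blocks at 24
16 + 24 = 40

40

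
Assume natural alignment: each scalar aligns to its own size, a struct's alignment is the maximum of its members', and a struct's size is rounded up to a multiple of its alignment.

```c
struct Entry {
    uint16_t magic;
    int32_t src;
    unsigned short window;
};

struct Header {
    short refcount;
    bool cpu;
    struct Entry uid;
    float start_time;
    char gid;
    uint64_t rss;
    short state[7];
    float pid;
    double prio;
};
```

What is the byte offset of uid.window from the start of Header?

Entry: 0..2  magic  (2B, 2-aligned); 2..4  -- padding (2B); 4..8  src  (4B, 4-aligned); 8..10  window  (2B, 2-aligned); 10..12  -- tail padding (2B); sizeof = 12, alignof = 4
0..2  refcount  (2B, 2-aligned)
2..3  cpu  (1B, 1-aligned)
3..4  -- padding (1B)
4..16  uid  (12B, 4-aligned)
within Entry: window at 8
4 + 8 = 12

12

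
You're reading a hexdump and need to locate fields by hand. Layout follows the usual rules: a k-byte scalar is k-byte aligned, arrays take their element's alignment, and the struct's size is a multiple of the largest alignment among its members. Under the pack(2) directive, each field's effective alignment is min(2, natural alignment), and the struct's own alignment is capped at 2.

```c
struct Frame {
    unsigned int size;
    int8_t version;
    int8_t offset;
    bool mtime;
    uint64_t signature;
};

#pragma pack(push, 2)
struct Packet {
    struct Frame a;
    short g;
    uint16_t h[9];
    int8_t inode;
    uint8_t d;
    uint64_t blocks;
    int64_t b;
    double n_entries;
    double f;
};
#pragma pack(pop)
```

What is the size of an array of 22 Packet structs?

1540

Frame: 0..4  size  (4B, 4-aligned); 4..5  version  (1B, 1-aligned); 5..6  offset  (1B, 1-aligned); 6..7  mtime  (1B, 1-aligned); 7..8  -- padding (1B); 8..16  signature  (8B, 8-aligned); sizeof = 16, alignof = 8
0..16  a  (16B, 2-aligned)
16..18  g  (2B, 2-aligned)
18..36  h  (18B, 2-aligned)
36..37  inode  (1B, 1-aligned)
37..38  d  (1B, 1-aligned)
38..46  blocks  (8B, 2-aligned)
46..54  b  (8B, 2-aligned)
54..62  n_entries  (8B, 2-aligned)
62..70  f  (8B, 2-aligned)
sizeof = 70, alignof = 2
array of 22: 22 × 70 = 1540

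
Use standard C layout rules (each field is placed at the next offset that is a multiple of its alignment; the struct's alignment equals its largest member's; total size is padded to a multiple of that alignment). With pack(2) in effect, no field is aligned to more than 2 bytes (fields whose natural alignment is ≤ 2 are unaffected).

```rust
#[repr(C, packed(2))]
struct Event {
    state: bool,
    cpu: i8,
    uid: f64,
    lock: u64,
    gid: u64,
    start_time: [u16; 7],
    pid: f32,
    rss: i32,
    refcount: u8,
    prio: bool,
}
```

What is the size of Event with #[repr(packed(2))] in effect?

@0: state [1B, align 1] → 1
@1: cpu [1B, align 1] → 2
@2: uid [8B, align 2] → 10
@10: lock [8B, align 2] → 18
@18: gid [8B, align 2] → 26
@26: start_time [14B, align 2] → 40
@40: pid [4B, align 2] → 44
@44: rss [4B, align 2] → 48
@48: refcount [1B, align 1] → 49
@49: prio [1B, align 1] → 50
size 50, align 2

50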